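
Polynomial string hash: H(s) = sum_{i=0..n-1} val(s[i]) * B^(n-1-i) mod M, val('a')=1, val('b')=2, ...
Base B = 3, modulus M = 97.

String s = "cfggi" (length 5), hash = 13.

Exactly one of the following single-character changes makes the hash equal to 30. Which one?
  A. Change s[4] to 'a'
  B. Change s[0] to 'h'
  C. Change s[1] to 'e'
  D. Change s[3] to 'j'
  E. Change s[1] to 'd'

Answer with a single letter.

Option A: s[4]='i'->'a', delta=(1-9)*3^0 mod 97 = 89, hash=13+89 mod 97 = 5
Option B: s[0]='c'->'h', delta=(8-3)*3^4 mod 97 = 17, hash=13+17 mod 97 = 30 <-- target
Option C: s[1]='f'->'e', delta=(5-6)*3^3 mod 97 = 70, hash=13+70 mod 97 = 83
Option D: s[3]='g'->'j', delta=(10-7)*3^1 mod 97 = 9, hash=13+9 mod 97 = 22
Option E: s[1]='f'->'d', delta=(4-6)*3^3 mod 97 = 43, hash=13+43 mod 97 = 56

Answer: B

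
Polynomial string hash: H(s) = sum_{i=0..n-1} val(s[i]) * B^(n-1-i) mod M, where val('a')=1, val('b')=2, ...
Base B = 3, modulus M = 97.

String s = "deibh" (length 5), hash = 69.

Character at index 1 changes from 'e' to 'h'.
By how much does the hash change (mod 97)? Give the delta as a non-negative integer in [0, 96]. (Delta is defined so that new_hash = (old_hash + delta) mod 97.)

Answer: 81

Derivation:
Delta formula: (val(new) - val(old)) * B^(n-1-k) mod M
  val('h') - val('e') = 8 - 5 = 3
  B^(n-1-k) = 3^3 mod 97 = 27
  Delta = 3 * 27 mod 97 = 81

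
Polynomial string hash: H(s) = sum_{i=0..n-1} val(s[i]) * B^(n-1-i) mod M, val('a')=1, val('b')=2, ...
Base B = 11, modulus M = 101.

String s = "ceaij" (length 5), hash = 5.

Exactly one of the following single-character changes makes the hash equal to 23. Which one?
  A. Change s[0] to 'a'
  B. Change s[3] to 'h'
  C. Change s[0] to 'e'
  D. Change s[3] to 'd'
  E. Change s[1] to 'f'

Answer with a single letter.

Answer: E

Derivation:
Option A: s[0]='c'->'a', delta=(1-3)*11^4 mod 101 = 8, hash=5+8 mod 101 = 13
Option B: s[3]='i'->'h', delta=(8-9)*11^1 mod 101 = 90, hash=5+90 mod 101 = 95
Option C: s[0]='c'->'e', delta=(5-3)*11^4 mod 101 = 93, hash=5+93 mod 101 = 98
Option D: s[3]='i'->'d', delta=(4-9)*11^1 mod 101 = 46, hash=5+46 mod 101 = 51
Option E: s[1]='e'->'f', delta=(6-5)*11^3 mod 101 = 18, hash=5+18 mod 101 = 23 <-- target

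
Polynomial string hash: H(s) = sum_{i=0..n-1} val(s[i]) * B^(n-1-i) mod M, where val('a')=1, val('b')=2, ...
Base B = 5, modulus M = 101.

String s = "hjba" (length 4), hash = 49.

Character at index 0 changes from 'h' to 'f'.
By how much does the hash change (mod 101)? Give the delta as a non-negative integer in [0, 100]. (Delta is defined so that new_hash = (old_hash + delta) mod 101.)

Delta formula: (val(new) - val(old)) * B^(n-1-k) mod M
  val('f') - val('h') = 6 - 8 = -2
  B^(n-1-k) = 5^3 mod 101 = 24
  Delta = -2 * 24 mod 101 = 53

Answer: 53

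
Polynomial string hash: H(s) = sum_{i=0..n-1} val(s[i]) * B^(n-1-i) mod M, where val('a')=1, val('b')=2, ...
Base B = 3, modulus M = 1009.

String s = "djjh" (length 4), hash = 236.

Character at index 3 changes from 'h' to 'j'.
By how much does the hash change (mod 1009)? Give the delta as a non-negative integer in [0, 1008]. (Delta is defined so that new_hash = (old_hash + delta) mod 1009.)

Delta formula: (val(new) - val(old)) * B^(n-1-k) mod M
  val('j') - val('h') = 10 - 8 = 2
  B^(n-1-k) = 3^0 mod 1009 = 1
  Delta = 2 * 1 mod 1009 = 2

Answer: 2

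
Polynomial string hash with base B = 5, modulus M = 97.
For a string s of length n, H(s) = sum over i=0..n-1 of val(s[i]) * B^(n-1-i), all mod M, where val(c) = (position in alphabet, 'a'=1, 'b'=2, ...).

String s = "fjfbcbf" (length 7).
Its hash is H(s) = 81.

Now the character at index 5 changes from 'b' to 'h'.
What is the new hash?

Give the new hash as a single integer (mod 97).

val('b') = 2, val('h') = 8
Position k = 5, exponent = n-1-k = 1
B^1 mod M = 5^1 mod 97 = 5
Delta = (8 - 2) * 5 mod 97 = 30
New hash = (81 + 30) mod 97 = 14

Answer: 14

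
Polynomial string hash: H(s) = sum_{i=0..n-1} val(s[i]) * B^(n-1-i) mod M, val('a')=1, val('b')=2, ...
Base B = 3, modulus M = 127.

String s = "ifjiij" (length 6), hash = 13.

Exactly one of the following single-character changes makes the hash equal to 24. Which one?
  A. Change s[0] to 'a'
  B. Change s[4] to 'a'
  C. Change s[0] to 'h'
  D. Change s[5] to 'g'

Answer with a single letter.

Option A: s[0]='i'->'a', delta=(1-9)*3^5 mod 127 = 88, hash=13+88 mod 127 = 101
Option B: s[4]='i'->'a', delta=(1-9)*3^1 mod 127 = 103, hash=13+103 mod 127 = 116
Option C: s[0]='i'->'h', delta=(8-9)*3^5 mod 127 = 11, hash=13+11 mod 127 = 24 <-- target
Option D: s[5]='j'->'g', delta=(7-10)*3^0 mod 127 = 124, hash=13+124 mod 127 = 10

Answer: C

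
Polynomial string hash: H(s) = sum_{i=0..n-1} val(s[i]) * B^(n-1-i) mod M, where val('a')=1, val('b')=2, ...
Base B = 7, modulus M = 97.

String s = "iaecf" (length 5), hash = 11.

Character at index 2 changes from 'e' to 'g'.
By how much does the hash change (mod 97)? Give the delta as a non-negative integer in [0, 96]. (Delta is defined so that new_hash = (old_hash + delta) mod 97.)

Delta formula: (val(new) - val(old)) * B^(n-1-k) mod M
  val('g') - val('e') = 7 - 5 = 2
  B^(n-1-k) = 7^2 mod 97 = 49
  Delta = 2 * 49 mod 97 = 1

Answer: 1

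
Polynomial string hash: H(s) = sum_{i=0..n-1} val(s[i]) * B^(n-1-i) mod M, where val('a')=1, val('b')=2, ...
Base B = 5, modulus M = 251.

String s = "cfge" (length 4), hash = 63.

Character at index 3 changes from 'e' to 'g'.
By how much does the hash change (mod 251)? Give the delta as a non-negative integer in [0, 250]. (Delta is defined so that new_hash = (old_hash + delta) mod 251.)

Answer: 2

Derivation:
Delta formula: (val(new) - val(old)) * B^(n-1-k) mod M
  val('g') - val('e') = 7 - 5 = 2
  B^(n-1-k) = 5^0 mod 251 = 1
  Delta = 2 * 1 mod 251 = 2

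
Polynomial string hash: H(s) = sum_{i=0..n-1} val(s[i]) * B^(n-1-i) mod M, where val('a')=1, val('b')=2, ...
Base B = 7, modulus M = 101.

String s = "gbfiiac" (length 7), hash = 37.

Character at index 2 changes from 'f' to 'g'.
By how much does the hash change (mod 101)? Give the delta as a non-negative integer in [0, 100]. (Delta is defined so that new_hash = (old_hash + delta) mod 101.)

Answer: 78

Derivation:
Delta formula: (val(new) - val(old)) * B^(n-1-k) mod M
  val('g') - val('f') = 7 - 6 = 1
  B^(n-1-k) = 7^4 mod 101 = 78
  Delta = 1 * 78 mod 101 = 78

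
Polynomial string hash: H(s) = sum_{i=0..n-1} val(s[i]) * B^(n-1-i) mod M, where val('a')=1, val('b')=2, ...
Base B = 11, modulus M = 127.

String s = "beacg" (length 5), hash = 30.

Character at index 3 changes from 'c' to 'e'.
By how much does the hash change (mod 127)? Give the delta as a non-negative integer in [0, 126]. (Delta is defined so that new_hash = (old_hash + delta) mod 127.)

Delta formula: (val(new) - val(old)) * B^(n-1-k) mod M
  val('e') - val('c') = 5 - 3 = 2
  B^(n-1-k) = 11^1 mod 127 = 11
  Delta = 2 * 11 mod 127 = 22

Answer: 22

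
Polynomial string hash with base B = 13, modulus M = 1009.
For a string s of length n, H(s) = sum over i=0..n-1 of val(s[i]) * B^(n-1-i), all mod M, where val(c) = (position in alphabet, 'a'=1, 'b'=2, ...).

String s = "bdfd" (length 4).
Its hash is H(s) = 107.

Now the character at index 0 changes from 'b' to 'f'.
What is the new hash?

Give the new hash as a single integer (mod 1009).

Answer: 823

Derivation:
val('b') = 2, val('f') = 6
Position k = 0, exponent = n-1-k = 3
B^3 mod M = 13^3 mod 1009 = 179
Delta = (6 - 2) * 179 mod 1009 = 716
New hash = (107 + 716) mod 1009 = 823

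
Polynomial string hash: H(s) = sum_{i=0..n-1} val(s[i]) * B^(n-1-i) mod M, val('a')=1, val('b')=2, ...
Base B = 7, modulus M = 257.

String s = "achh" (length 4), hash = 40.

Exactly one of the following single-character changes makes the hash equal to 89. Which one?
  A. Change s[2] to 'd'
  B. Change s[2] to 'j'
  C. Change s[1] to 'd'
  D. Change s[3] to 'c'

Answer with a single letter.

Answer: C

Derivation:
Option A: s[2]='h'->'d', delta=(4-8)*7^1 mod 257 = 229, hash=40+229 mod 257 = 12
Option B: s[2]='h'->'j', delta=(10-8)*7^1 mod 257 = 14, hash=40+14 mod 257 = 54
Option C: s[1]='c'->'d', delta=(4-3)*7^2 mod 257 = 49, hash=40+49 mod 257 = 89 <-- target
Option D: s[3]='h'->'c', delta=(3-8)*7^0 mod 257 = 252, hash=40+252 mod 257 = 35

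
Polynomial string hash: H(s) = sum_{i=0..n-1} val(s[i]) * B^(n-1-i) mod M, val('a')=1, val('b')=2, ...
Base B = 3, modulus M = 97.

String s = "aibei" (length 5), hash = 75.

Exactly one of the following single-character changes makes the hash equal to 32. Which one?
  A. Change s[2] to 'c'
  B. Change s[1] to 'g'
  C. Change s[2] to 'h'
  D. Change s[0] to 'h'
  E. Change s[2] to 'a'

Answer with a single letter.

Answer: C

Derivation:
Option A: s[2]='b'->'c', delta=(3-2)*3^2 mod 97 = 9, hash=75+9 mod 97 = 84
Option B: s[1]='i'->'g', delta=(7-9)*3^3 mod 97 = 43, hash=75+43 mod 97 = 21
Option C: s[2]='b'->'h', delta=(8-2)*3^2 mod 97 = 54, hash=75+54 mod 97 = 32 <-- target
Option D: s[0]='a'->'h', delta=(8-1)*3^4 mod 97 = 82, hash=75+82 mod 97 = 60
Option E: s[2]='b'->'a', delta=(1-2)*3^2 mod 97 = 88, hash=75+88 mod 97 = 66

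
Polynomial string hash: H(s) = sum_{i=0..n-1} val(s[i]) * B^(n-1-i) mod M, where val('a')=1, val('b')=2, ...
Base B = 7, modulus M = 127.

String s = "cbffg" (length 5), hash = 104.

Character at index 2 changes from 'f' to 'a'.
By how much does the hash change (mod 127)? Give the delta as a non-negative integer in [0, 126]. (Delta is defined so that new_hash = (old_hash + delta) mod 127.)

Answer: 9

Derivation:
Delta formula: (val(new) - val(old)) * B^(n-1-k) mod M
  val('a') - val('f') = 1 - 6 = -5
  B^(n-1-k) = 7^2 mod 127 = 49
  Delta = -5 * 49 mod 127 = 9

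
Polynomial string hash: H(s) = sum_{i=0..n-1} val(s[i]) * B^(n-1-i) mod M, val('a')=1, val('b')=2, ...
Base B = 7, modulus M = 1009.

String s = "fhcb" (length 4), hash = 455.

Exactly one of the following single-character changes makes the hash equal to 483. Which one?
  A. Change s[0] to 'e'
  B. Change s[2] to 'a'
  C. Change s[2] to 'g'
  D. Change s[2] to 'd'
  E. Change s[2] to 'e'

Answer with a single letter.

Answer: C

Derivation:
Option A: s[0]='f'->'e', delta=(5-6)*7^3 mod 1009 = 666, hash=455+666 mod 1009 = 112
Option B: s[2]='c'->'a', delta=(1-3)*7^1 mod 1009 = 995, hash=455+995 mod 1009 = 441
Option C: s[2]='c'->'g', delta=(7-3)*7^1 mod 1009 = 28, hash=455+28 mod 1009 = 483 <-- target
Option D: s[2]='c'->'d', delta=(4-3)*7^1 mod 1009 = 7, hash=455+7 mod 1009 = 462
Option E: s[2]='c'->'e', delta=(5-3)*7^1 mod 1009 = 14, hash=455+14 mod 1009 = 469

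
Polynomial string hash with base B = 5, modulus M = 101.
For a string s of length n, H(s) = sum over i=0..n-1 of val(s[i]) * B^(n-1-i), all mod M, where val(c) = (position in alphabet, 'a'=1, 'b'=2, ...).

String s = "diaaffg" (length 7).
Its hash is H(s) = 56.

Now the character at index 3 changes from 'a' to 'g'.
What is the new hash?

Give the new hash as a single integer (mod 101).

Answer: 99

Derivation:
val('a') = 1, val('g') = 7
Position k = 3, exponent = n-1-k = 3
B^3 mod M = 5^3 mod 101 = 24
Delta = (7 - 1) * 24 mod 101 = 43
New hash = (56 + 43) mod 101 = 99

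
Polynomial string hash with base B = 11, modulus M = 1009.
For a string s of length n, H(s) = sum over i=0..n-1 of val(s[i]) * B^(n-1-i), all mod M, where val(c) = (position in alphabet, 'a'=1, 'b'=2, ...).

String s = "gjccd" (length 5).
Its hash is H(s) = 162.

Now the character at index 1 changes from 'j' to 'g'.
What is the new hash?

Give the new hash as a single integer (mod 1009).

Answer: 205

Derivation:
val('j') = 10, val('g') = 7
Position k = 1, exponent = n-1-k = 3
B^3 mod M = 11^3 mod 1009 = 322
Delta = (7 - 10) * 322 mod 1009 = 43
New hash = (162 + 43) mod 1009 = 205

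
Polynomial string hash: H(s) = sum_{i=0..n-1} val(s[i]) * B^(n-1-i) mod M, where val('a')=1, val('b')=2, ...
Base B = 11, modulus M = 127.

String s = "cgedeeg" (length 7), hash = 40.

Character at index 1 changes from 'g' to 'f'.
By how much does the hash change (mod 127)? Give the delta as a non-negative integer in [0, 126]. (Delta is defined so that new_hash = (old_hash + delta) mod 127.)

Answer: 112

Derivation:
Delta formula: (val(new) - val(old)) * B^(n-1-k) mod M
  val('f') - val('g') = 6 - 7 = -1
  B^(n-1-k) = 11^5 mod 127 = 15
  Delta = -1 * 15 mod 127 = 112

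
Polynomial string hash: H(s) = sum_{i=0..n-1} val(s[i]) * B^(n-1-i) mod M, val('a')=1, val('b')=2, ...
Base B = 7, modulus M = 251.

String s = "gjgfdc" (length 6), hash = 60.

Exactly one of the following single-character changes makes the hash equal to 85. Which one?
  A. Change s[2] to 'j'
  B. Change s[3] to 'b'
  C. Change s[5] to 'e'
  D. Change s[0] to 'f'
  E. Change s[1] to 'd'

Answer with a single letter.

Option A: s[2]='g'->'j', delta=(10-7)*7^3 mod 251 = 25, hash=60+25 mod 251 = 85 <-- target
Option B: s[3]='f'->'b', delta=(2-6)*7^2 mod 251 = 55, hash=60+55 mod 251 = 115
Option C: s[5]='c'->'e', delta=(5-3)*7^0 mod 251 = 2, hash=60+2 mod 251 = 62
Option D: s[0]='g'->'f', delta=(6-7)*7^5 mod 251 = 10, hash=60+10 mod 251 = 70
Option E: s[1]='j'->'d', delta=(4-10)*7^4 mod 251 = 152, hash=60+152 mod 251 = 212

Answer: A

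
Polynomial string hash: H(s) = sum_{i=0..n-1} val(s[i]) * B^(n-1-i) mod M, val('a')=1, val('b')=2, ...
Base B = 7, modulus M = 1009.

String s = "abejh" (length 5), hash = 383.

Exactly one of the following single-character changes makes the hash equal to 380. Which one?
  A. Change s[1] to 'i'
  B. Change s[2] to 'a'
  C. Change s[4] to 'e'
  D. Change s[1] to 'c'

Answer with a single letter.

Answer: C

Derivation:
Option A: s[1]='b'->'i', delta=(9-2)*7^3 mod 1009 = 383, hash=383+383 mod 1009 = 766
Option B: s[2]='e'->'a', delta=(1-5)*7^2 mod 1009 = 813, hash=383+813 mod 1009 = 187
Option C: s[4]='h'->'e', delta=(5-8)*7^0 mod 1009 = 1006, hash=383+1006 mod 1009 = 380 <-- target
Option D: s[1]='b'->'c', delta=(3-2)*7^3 mod 1009 = 343, hash=383+343 mod 1009 = 726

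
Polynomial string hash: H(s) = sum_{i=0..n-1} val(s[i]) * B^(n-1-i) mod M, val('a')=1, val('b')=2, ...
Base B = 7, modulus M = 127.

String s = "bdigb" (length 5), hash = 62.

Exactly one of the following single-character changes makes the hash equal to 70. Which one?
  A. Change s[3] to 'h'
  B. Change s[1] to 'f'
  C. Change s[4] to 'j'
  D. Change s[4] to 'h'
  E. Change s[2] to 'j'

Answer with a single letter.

Answer: C

Derivation:
Option A: s[3]='g'->'h', delta=(8-7)*7^1 mod 127 = 7, hash=62+7 mod 127 = 69
Option B: s[1]='d'->'f', delta=(6-4)*7^3 mod 127 = 51, hash=62+51 mod 127 = 113
Option C: s[4]='b'->'j', delta=(10-2)*7^0 mod 127 = 8, hash=62+8 mod 127 = 70 <-- target
Option D: s[4]='b'->'h', delta=(8-2)*7^0 mod 127 = 6, hash=62+6 mod 127 = 68
Option E: s[2]='i'->'j', delta=(10-9)*7^2 mod 127 = 49, hash=62+49 mod 127 = 111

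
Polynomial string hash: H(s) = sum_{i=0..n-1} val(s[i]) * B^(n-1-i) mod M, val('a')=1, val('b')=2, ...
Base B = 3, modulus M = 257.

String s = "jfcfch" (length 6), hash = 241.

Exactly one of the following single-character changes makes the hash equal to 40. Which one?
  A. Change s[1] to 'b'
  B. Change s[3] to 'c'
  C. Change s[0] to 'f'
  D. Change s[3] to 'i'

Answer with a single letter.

Answer: C

Derivation:
Option A: s[1]='f'->'b', delta=(2-6)*3^4 mod 257 = 190, hash=241+190 mod 257 = 174
Option B: s[3]='f'->'c', delta=(3-6)*3^2 mod 257 = 230, hash=241+230 mod 257 = 214
Option C: s[0]='j'->'f', delta=(6-10)*3^5 mod 257 = 56, hash=241+56 mod 257 = 40 <-- target
Option D: s[3]='f'->'i', delta=(9-6)*3^2 mod 257 = 27, hash=241+27 mod 257 = 11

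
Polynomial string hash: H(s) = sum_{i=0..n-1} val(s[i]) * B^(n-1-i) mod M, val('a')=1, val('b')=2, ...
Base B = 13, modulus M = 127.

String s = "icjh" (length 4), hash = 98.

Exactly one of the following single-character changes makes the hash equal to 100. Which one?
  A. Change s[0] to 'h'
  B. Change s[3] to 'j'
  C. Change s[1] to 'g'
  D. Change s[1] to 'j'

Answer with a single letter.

Answer: B

Derivation:
Option A: s[0]='i'->'h', delta=(8-9)*13^3 mod 127 = 89, hash=98+89 mod 127 = 60
Option B: s[3]='h'->'j', delta=(10-8)*13^0 mod 127 = 2, hash=98+2 mod 127 = 100 <-- target
Option C: s[1]='c'->'g', delta=(7-3)*13^2 mod 127 = 41, hash=98+41 mod 127 = 12
Option D: s[1]='c'->'j', delta=(10-3)*13^2 mod 127 = 40, hash=98+40 mod 127 = 11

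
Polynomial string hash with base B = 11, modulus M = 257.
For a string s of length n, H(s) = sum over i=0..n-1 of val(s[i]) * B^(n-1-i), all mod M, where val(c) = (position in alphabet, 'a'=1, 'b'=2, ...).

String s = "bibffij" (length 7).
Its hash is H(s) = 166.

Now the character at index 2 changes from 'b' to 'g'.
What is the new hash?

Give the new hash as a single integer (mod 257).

val('b') = 2, val('g') = 7
Position k = 2, exponent = n-1-k = 4
B^4 mod M = 11^4 mod 257 = 249
Delta = (7 - 2) * 249 mod 257 = 217
New hash = (166 + 217) mod 257 = 126

Answer: 126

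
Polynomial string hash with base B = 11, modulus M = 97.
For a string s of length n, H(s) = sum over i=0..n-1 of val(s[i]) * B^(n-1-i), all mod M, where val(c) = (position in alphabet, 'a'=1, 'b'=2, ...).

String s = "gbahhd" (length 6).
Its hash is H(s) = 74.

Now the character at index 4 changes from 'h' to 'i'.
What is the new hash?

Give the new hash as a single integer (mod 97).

val('h') = 8, val('i') = 9
Position k = 4, exponent = n-1-k = 1
B^1 mod M = 11^1 mod 97 = 11
Delta = (9 - 8) * 11 mod 97 = 11
New hash = (74 + 11) mod 97 = 85

Answer: 85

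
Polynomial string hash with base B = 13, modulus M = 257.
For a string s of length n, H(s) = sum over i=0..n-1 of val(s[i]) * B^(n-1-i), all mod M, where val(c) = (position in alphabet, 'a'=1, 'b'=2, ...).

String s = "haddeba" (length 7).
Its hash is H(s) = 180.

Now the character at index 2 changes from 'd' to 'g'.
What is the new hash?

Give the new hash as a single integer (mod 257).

val('d') = 4, val('g') = 7
Position k = 2, exponent = n-1-k = 4
B^4 mod M = 13^4 mod 257 = 34
Delta = (7 - 4) * 34 mod 257 = 102
New hash = (180 + 102) mod 257 = 25

Answer: 25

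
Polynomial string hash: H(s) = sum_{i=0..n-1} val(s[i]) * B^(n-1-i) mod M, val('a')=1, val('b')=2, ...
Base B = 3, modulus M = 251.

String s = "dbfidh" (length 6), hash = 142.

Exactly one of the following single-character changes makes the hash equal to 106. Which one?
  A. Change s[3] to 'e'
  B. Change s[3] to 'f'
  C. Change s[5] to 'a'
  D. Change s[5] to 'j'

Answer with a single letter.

Answer: A

Derivation:
Option A: s[3]='i'->'e', delta=(5-9)*3^2 mod 251 = 215, hash=142+215 mod 251 = 106 <-- target
Option B: s[3]='i'->'f', delta=(6-9)*3^2 mod 251 = 224, hash=142+224 mod 251 = 115
Option C: s[5]='h'->'a', delta=(1-8)*3^0 mod 251 = 244, hash=142+244 mod 251 = 135
Option D: s[5]='h'->'j', delta=(10-8)*3^0 mod 251 = 2, hash=142+2 mod 251 = 144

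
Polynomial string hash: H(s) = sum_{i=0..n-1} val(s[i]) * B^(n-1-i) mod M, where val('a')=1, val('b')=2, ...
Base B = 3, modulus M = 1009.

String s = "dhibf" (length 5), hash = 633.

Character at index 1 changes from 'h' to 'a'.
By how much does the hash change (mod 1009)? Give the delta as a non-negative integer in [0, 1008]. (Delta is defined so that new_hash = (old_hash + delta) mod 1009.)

Answer: 820

Derivation:
Delta formula: (val(new) - val(old)) * B^(n-1-k) mod M
  val('a') - val('h') = 1 - 8 = -7
  B^(n-1-k) = 3^3 mod 1009 = 27
  Delta = -7 * 27 mod 1009 = 820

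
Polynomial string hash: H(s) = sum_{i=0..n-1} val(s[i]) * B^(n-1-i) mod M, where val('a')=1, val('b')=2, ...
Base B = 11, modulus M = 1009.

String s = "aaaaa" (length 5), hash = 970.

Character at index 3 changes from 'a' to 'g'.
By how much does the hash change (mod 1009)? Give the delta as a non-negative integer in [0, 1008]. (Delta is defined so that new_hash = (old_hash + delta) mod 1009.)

Answer: 66

Derivation:
Delta formula: (val(new) - val(old)) * B^(n-1-k) mod M
  val('g') - val('a') = 7 - 1 = 6
  B^(n-1-k) = 11^1 mod 1009 = 11
  Delta = 6 * 11 mod 1009 = 66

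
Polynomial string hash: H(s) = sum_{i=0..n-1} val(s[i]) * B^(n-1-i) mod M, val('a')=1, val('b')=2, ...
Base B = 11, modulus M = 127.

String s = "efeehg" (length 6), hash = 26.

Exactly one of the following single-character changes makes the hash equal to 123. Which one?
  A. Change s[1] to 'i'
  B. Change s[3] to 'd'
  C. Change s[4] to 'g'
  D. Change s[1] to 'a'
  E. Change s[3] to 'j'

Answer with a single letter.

Option A: s[1]='f'->'i', delta=(9-6)*11^4 mod 127 = 108, hash=26+108 mod 127 = 7
Option B: s[3]='e'->'d', delta=(4-5)*11^2 mod 127 = 6, hash=26+6 mod 127 = 32
Option C: s[4]='h'->'g', delta=(7-8)*11^1 mod 127 = 116, hash=26+116 mod 127 = 15
Option D: s[1]='f'->'a', delta=(1-6)*11^4 mod 127 = 74, hash=26+74 mod 127 = 100
Option E: s[3]='e'->'j', delta=(10-5)*11^2 mod 127 = 97, hash=26+97 mod 127 = 123 <-- target

Answer: E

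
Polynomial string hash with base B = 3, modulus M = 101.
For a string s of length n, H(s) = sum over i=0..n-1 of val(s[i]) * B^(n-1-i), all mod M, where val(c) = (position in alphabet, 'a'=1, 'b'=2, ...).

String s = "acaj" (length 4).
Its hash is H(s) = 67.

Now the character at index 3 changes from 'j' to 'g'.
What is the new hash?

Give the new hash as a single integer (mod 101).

Answer: 64

Derivation:
val('j') = 10, val('g') = 7
Position k = 3, exponent = n-1-k = 0
B^0 mod M = 3^0 mod 101 = 1
Delta = (7 - 10) * 1 mod 101 = 98
New hash = (67 + 98) mod 101 = 64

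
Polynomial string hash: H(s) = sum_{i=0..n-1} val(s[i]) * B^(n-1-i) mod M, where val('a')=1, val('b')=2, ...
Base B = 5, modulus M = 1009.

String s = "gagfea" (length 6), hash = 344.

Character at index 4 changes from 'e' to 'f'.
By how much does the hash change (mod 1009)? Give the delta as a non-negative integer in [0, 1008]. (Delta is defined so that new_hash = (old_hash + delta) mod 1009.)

Answer: 5

Derivation:
Delta formula: (val(new) - val(old)) * B^(n-1-k) mod M
  val('f') - val('e') = 6 - 5 = 1
  B^(n-1-k) = 5^1 mod 1009 = 5
  Delta = 1 * 5 mod 1009 = 5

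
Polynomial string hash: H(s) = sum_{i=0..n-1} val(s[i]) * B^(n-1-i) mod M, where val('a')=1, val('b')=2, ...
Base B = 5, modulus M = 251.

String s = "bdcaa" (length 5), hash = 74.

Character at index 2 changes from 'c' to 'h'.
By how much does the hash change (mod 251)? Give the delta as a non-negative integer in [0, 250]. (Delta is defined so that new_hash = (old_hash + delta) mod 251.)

Delta formula: (val(new) - val(old)) * B^(n-1-k) mod M
  val('h') - val('c') = 8 - 3 = 5
  B^(n-1-k) = 5^2 mod 251 = 25
  Delta = 5 * 25 mod 251 = 125

Answer: 125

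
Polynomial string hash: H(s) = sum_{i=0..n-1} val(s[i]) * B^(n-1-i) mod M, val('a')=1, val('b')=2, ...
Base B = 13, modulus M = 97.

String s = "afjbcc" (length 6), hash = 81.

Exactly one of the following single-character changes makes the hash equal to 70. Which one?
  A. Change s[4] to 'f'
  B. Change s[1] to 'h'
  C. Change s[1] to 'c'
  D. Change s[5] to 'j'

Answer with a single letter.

Answer: B

Derivation:
Option A: s[4]='c'->'f', delta=(6-3)*13^1 mod 97 = 39, hash=81+39 mod 97 = 23
Option B: s[1]='f'->'h', delta=(8-6)*13^4 mod 97 = 86, hash=81+86 mod 97 = 70 <-- target
Option C: s[1]='f'->'c', delta=(3-6)*13^4 mod 97 = 65, hash=81+65 mod 97 = 49
Option D: s[5]='c'->'j', delta=(10-3)*13^0 mod 97 = 7, hash=81+7 mod 97 = 88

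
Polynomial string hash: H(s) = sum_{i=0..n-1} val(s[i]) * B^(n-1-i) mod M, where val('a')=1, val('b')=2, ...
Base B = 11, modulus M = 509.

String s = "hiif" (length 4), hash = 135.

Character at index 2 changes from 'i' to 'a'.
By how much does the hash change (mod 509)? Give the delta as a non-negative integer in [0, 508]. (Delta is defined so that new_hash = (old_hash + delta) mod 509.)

Delta formula: (val(new) - val(old)) * B^(n-1-k) mod M
  val('a') - val('i') = 1 - 9 = -8
  B^(n-1-k) = 11^1 mod 509 = 11
  Delta = -8 * 11 mod 509 = 421

Answer: 421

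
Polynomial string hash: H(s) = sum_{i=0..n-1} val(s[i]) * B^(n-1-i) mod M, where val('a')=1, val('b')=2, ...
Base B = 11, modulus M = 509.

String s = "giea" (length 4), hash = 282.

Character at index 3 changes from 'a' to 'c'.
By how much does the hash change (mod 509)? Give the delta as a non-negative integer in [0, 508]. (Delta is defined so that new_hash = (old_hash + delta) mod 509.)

Answer: 2

Derivation:
Delta formula: (val(new) - val(old)) * B^(n-1-k) mod M
  val('c') - val('a') = 3 - 1 = 2
  B^(n-1-k) = 11^0 mod 509 = 1
  Delta = 2 * 1 mod 509 = 2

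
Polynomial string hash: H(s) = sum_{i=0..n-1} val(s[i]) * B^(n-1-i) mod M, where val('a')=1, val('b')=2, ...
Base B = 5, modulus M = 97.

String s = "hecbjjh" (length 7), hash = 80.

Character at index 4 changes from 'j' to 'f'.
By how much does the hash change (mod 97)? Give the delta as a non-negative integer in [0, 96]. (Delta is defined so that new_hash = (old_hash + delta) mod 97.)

Delta formula: (val(new) - val(old)) * B^(n-1-k) mod M
  val('f') - val('j') = 6 - 10 = -4
  B^(n-1-k) = 5^2 mod 97 = 25
  Delta = -4 * 25 mod 97 = 94

Answer: 94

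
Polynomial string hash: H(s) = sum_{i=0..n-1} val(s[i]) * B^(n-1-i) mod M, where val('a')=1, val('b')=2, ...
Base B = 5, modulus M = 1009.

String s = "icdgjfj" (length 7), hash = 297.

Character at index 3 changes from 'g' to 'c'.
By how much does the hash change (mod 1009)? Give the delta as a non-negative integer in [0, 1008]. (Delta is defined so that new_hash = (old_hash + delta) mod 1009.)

Delta formula: (val(new) - val(old)) * B^(n-1-k) mod M
  val('c') - val('g') = 3 - 7 = -4
  B^(n-1-k) = 5^3 mod 1009 = 125
  Delta = -4 * 125 mod 1009 = 509

Answer: 509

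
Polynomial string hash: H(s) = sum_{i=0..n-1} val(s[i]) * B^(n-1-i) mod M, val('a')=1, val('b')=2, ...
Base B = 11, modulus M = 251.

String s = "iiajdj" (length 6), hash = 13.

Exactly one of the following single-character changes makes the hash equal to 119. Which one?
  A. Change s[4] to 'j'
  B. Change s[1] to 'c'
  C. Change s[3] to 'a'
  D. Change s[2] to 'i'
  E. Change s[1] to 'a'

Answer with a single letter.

Option A: s[4]='d'->'j', delta=(10-4)*11^1 mod 251 = 66, hash=13+66 mod 251 = 79
Option B: s[1]='i'->'c', delta=(3-9)*11^4 mod 251 = 4, hash=13+4 mod 251 = 17
Option C: s[3]='j'->'a', delta=(1-10)*11^2 mod 251 = 166, hash=13+166 mod 251 = 179
Option D: s[2]='a'->'i', delta=(9-1)*11^3 mod 251 = 106, hash=13+106 mod 251 = 119 <-- target
Option E: s[1]='i'->'a', delta=(1-9)*11^4 mod 251 = 89, hash=13+89 mod 251 = 102

Answer: D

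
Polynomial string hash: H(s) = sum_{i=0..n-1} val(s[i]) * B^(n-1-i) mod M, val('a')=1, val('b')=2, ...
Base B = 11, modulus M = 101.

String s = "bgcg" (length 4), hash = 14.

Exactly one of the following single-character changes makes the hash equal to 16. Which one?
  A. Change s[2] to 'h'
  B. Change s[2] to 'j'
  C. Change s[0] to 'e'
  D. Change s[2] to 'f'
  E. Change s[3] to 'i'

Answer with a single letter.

Option A: s[2]='c'->'h', delta=(8-3)*11^1 mod 101 = 55, hash=14+55 mod 101 = 69
Option B: s[2]='c'->'j', delta=(10-3)*11^1 mod 101 = 77, hash=14+77 mod 101 = 91
Option C: s[0]='b'->'e', delta=(5-2)*11^3 mod 101 = 54, hash=14+54 mod 101 = 68
Option D: s[2]='c'->'f', delta=(6-3)*11^1 mod 101 = 33, hash=14+33 mod 101 = 47
Option E: s[3]='g'->'i', delta=(9-7)*11^0 mod 101 = 2, hash=14+2 mod 101 = 16 <-- target

Answer: E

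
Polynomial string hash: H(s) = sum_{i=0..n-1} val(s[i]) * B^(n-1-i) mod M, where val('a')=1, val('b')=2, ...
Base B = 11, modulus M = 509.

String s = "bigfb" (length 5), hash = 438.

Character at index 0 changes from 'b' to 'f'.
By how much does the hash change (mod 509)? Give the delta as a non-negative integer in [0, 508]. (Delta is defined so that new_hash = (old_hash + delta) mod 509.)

Answer: 29

Derivation:
Delta formula: (val(new) - val(old)) * B^(n-1-k) mod M
  val('f') - val('b') = 6 - 2 = 4
  B^(n-1-k) = 11^4 mod 509 = 389
  Delta = 4 * 389 mod 509 = 29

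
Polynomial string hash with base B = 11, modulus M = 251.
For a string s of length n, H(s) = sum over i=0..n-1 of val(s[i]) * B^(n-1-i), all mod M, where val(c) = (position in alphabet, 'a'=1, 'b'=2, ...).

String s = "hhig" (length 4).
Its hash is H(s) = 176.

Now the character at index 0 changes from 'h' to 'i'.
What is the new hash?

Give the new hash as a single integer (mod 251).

val('h') = 8, val('i') = 9
Position k = 0, exponent = n-1-k = 3
B^3 mod M = 11^3 mod 251 = 76
Delta = (9 - 8) * 76 mod 251 = 76
New hash = (176 + 76) mod 251 = 1

Answer: 1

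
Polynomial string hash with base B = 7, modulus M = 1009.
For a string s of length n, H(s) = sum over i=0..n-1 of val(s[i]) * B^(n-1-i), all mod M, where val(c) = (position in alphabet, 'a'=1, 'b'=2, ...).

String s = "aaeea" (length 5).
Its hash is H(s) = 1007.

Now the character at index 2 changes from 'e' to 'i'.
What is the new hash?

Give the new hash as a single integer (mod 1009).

val('e') = 5, val('i') = 9
Position k = 2, exponent = n-1-k = 2
B^2 mod M = 7^2 mod 1009 = 49
Delta = (9 - 5) * 49 mod 1009 = 196
New hash = (1007 + 196) mod 1009 = 194

Answer: 194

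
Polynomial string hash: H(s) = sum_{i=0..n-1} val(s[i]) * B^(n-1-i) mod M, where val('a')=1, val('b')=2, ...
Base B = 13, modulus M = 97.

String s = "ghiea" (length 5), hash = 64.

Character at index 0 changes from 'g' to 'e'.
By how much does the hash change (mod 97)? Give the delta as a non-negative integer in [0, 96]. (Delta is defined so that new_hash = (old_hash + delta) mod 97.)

Answer: 11

Derivation:
Delta formula: (val(new) - val(old)) * B^(n-1-k) mod M
  val('e') - val('g') = 5 - 7 = -2
  B^(n-1-k) = 13^4 mod 97 = 43
  Delta = -2 * 43 mod 97 = 11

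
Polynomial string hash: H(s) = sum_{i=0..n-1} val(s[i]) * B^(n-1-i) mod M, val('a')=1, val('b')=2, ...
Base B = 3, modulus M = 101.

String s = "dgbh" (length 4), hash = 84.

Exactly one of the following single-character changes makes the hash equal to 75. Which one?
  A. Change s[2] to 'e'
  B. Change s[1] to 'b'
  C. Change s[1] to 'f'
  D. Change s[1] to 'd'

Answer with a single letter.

Option A: s[2]='b'->'e', delta=(5-2)*3^1 mod 101 = 9, hash=84+9 mod 101 = 93
Option B: s[1]='g'->'b', delta=(2-7)*3^2 mod 101 = 56, hash=84+56 mod 101 = 39
Option C: s[1]='g'->'f', delta=(6-7)*3^2 mod 101 = 92, hash=84+92 mod 101 = 75 <-- target
Option D: s[1]='g'->'d', delta=(4-7)*3^2 mod 101 = 74, hash=84+74 mod 101 = 57

Answer: C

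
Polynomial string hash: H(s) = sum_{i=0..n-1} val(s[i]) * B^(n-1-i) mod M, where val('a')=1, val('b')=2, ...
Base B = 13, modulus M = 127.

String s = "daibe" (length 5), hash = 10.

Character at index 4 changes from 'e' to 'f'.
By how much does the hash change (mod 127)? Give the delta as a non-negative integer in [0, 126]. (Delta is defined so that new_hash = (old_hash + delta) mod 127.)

Delta formula: (val(new) - val(old)) * B^(n-1-k) mod M
  val('f') - val('e') = 6 - 5 = 1
  B^(n-1-k) = 13^0 mod 127 = 1
  Delta = 1 * 1 mod 127 = 1

Answer: 1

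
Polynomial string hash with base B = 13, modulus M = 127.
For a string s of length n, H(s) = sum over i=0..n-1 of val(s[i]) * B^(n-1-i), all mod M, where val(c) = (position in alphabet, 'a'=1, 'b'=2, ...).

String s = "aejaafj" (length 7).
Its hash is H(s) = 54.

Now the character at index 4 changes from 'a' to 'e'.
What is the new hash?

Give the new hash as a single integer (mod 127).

Answer: 95

Derivation:
val('a') = 1, val('e') = 5
Position k = 4, exponent = n-1-k = 2
B^2 mod M = 13^2 mod 127 = 42
Delta = (5 - 1) * 42 mod 127 = 41
New hash = (54 + 41) mod 127 = 95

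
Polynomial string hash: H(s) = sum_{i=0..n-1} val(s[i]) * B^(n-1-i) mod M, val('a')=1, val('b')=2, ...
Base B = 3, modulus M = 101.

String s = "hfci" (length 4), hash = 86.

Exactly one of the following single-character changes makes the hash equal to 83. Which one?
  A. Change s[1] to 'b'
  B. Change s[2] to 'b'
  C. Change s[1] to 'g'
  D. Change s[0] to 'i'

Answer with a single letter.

Option A: s[1]='f'->'b', delta=(2-6)*3^2 mod 101 = 65, hash=86+65 mod 101 = 50
Option B: s[2]='c'->'b', delta=(2-3)*3^1 mod 101 = 98, hash=86+98 mod 101 = 83 <-- target
Option C: s[1]='f'->'g', delta=(7-6)*3^2 mod 101 = 9, hash=86+9 mod 101 = 95
Option D: s[0]='h'->'i', delta=(9-8)*3^3 mod 101 = 27, hash=86+27 mod 101 = 12

Answer: B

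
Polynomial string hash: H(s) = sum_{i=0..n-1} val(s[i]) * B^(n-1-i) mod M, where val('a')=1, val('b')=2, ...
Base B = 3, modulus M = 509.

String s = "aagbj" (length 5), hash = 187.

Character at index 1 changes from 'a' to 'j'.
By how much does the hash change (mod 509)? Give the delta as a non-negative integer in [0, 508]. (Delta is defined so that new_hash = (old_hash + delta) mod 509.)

Answer: 243

Derivation:
Delta formula: (val(new) - val(old)) * B^(n-1-k) mod M
  val('j') - val('a') = 10 - 1 = 9
  B^(n-1-k) = 3^3 mod 509 = 27
  Delta = 9 * 27 mod 509 = 243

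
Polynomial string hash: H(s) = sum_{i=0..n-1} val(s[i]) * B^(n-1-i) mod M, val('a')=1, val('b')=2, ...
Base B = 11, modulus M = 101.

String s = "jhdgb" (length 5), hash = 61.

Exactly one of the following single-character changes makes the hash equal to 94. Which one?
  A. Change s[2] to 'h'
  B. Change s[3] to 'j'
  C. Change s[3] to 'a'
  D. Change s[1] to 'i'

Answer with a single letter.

Option A: s[2]='d'->'h', delta=(8-4)*11^2 mod 101 = 80, hash=61+80 mod 101 = 40
Option B: s[3]='g'->'j', delta=(10-7)*11^1 mod 101 = 33, hash=61+33 mod 101 = 94 <-- target
Option C: s[3]='g'->'a', delta=(1-7)*11^1 mod 101 = 35, hash=61+35 mod 101 = 96
Option D: s[1]='h'->'i', delta=(9-8)*11^3 mod 101 = 18, hash=61+18 mod 101 = 79

Answer: B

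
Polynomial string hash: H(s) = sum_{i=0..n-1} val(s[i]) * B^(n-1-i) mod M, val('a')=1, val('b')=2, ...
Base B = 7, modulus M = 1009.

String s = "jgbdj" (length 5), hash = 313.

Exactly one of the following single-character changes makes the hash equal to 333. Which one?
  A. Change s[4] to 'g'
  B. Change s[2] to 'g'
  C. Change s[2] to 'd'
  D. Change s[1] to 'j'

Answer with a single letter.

Answer: D

Derivation:
Option A: s[4]='j'->'g', delta=(7-10)*7^0 mod 1009 = 1006, hash=313+1006 mod 1009 = 310
Option B: s[2]='b'->'g', delta=(7-2)*7^2 mod 1009 = 245, hash=313+245 mod 1009 = 558
Option C: s[2]='b'->'d', delta=(4-2)*7^2 mod 1009 = 98, hash=313+98 mod 1009 = 411
Option D: s[1]='g'->'j', delta=(10-7)*7^3 mod 1009 = 20, hash=313+20 mod 1009 = 333 <-- target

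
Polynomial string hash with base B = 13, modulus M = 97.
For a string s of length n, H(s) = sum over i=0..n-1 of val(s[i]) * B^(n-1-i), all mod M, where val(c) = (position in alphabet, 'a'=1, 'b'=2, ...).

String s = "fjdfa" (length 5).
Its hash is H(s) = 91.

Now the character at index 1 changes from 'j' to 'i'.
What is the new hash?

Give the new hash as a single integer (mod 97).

val('j') = 10, val('i') = 9
Position k = 1, exponent = n-1-k = 3
B^3 mod M = 13^3 mod 97 = 63
Delta = (9 - 10) * 63 mod 97 = 34
New hash = (91 + 34) mod 97 = 28

Answer: 28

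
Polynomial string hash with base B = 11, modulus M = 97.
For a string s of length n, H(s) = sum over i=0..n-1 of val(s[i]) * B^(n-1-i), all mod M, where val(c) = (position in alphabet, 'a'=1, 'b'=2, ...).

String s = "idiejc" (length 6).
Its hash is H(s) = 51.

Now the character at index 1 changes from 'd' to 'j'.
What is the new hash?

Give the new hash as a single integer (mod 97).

Answer: 15

Derivation:
val('d') = 4, val('j') = 10
Position k = 1, exponent = n-1-k = 4
B^4 mod M = 11^4 mod 97 = 91
Delta = (10 - 4) * 91 mod 97 = 61
New hash = (51 + 61) mod 97 = 15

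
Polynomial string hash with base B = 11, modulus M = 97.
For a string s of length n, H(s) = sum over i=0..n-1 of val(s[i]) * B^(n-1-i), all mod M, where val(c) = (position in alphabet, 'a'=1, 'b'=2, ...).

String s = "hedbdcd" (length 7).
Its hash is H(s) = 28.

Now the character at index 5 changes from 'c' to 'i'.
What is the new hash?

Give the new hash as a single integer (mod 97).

Answer: 94

Derivation:
val('c') = 3, val('i') = 9
Position k = 5, exponent = n-1-k = 1
B^1 mod M = 11^1 mod 97 = 11
Delta = (9 - 3) * 11 mod 97 = 66
New hash = (28 + 66) mod 97 = 94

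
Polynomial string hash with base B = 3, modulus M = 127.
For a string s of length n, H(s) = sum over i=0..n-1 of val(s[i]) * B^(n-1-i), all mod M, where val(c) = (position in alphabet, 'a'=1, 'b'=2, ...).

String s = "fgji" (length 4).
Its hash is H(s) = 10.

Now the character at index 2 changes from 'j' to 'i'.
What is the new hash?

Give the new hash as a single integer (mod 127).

Answer: 7

Derivation:
val('j') = 10, val('i') = 9
Position k = 2, exponent = n-1-k = 1
B^1 mod M = 3^1 mod 127 = 3
Delta = (9 - 10) * 3 mod 127 = 124
New hash = (10 + 124) mod 127 = 7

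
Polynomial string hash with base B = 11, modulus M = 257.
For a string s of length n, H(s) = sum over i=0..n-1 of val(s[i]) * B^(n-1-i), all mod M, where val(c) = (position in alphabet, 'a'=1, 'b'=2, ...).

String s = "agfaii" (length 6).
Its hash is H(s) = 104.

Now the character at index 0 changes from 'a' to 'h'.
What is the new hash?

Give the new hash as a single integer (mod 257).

Answer: 2

Derivation:
val('a') = 1, val('h') = 8
Position k = 0, exponent = n-1-k = 5
B^5 mod M = 11^5 mod 257 = 169
Delta = (8 - 1) * 169 mod 257 = 155
New hash = (104 + 155) mod 257 = 2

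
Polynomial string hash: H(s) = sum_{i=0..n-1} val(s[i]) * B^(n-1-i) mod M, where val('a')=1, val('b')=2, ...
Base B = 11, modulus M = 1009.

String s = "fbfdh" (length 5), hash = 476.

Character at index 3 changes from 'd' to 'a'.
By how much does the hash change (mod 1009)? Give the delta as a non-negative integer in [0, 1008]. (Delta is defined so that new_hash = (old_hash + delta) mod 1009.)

Answer: 976

Derivation:
Delta formula: (val(new) - val(old)) * B^(n-1-k) mod M
  val('a') - val('d') = 1 - 4 = -3
  B^(n-1-k) = 11^1 mod 1009 = 11
  Delta = -3 * 11 mod 1009 = 976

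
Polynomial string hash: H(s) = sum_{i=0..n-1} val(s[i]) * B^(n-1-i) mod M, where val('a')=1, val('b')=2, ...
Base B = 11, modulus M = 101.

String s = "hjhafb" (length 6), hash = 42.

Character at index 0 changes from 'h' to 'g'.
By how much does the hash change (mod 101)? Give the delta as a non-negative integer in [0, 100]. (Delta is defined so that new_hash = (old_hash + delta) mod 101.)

Delta formula: (val(new) - val(old)) * B^(n-1-k) mod M
  val('g') - val('h') = 7 - 8 = -1
  B^(n-1-k) = 11^5 mod 101 = 57
  Delta = -1 * 57 mod 101 = 44

Answer: 44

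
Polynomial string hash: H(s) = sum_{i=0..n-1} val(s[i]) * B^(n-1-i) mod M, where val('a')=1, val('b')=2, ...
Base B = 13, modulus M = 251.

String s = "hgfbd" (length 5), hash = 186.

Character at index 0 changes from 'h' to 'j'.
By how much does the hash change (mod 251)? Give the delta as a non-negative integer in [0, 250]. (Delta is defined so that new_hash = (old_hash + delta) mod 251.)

Delta formula: (val(new) - val(old)) * B^(n-1-k) mod M
  val('j') - val('h') = 10 - 8 = 2
  B^(n-1-k) = 13^4 mod 251 = 198
  Delta = 2 * 198 mod 251 = 145

Answer: 145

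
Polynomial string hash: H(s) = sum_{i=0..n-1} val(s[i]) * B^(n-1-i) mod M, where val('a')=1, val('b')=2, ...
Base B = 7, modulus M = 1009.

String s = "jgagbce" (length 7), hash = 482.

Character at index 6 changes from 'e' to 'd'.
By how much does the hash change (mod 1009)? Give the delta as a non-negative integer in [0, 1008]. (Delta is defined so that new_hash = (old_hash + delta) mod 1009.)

Delta formula: (val(new) - val(old)) * B^(n-1-k) mod M
  val('d') - val('e') = 4 - 5 = -1
  B^(n-1-k) = 7^0 mod 1009 = 1
  Delta = -1 * 1 mod 1009 = 1008

Answer: 1008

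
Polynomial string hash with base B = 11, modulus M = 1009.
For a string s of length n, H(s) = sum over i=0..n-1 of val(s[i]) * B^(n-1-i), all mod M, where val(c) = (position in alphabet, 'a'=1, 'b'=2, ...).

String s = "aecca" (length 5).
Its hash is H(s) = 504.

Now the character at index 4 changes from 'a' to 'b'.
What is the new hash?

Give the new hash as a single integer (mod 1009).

Answer: 505

Derivation:
val('a') = 1, val('b') = 2
Position k = 4, exponent = n-1-k = 0
B^0 mod M = 11^0 mod 1009 = 1
Delta = (2 - 1) * 1 mod 1009 = 1
New hash = (504 + 1) mod 1009 = 505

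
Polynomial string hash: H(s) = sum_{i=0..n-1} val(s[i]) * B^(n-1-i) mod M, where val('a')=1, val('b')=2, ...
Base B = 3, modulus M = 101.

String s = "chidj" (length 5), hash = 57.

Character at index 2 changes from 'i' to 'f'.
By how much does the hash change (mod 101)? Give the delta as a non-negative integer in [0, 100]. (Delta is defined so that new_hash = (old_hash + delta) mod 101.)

Delta formula: (val(new) - val(old)) * B^(n-1-k) mod M
  val('f') - val('i') = 6 - 9 = -3
  B^(n-1-k) = 3^2 mod 101 = 9
  Delta = -3 * 9 mod 101 = 74

Answer: 74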